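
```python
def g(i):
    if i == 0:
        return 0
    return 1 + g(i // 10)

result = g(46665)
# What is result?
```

Count of digits of 46665: 5

Answer: 5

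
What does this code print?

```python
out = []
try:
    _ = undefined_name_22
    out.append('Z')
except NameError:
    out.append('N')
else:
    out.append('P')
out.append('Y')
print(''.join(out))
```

Execution trace: 'N' (except NameError) → 'Y' (after the try/except). Output: NY

Answer: NY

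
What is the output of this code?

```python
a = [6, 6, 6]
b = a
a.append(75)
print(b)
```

Key concept: basic list aliasing.
Step by step:
`a = [6, 6, 6]` → a = [6, 6, 6]
`b = a` → b = [6, 6, 6] (same object as a)
`a.append(75)` → a = [6, 6, 6, 75] (same object as b); b = [6, 6, 6, 75] (same object as a)
`print(b)` → prints [6, 6, 6, 75]

Answer: [6, 6, 6, 75]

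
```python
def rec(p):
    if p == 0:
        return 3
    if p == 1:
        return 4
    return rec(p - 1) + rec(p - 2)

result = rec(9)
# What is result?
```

Build up from base cases: rec(0)=3, rec(1)=4, rec(2)=7, rec(3)=11, rec(4)=18, rec(5)=29, rec(6)=47, ..., rec(9)=199

Answer: 199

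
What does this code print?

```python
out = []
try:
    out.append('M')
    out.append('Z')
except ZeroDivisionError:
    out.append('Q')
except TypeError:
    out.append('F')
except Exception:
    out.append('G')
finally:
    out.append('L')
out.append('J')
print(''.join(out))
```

Execution trace: 'M' (try body) → 'Z' (try body, no exception) → 'L' (finally) → 'J' (after the try/except). Output: MZLJ

Answer: MZLJ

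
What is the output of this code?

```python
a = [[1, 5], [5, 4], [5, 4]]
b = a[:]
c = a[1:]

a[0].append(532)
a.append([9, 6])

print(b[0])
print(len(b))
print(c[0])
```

Key concept: slice with nested mutation.
Step by step:
`a = [[1, 5], [5, 4], [5, 4]]` → a = [[1, 5], [5, 4], [5, 4]]
`b = a[:]` → b = [[1, 5], [5, 4], [5, 4]]
`c = a[1:]` → c = [[5, 4], [5, 4]]
`a[0].append(532)` → a = [[1, 5, 532], [5, 4], [5, 4]]; b = [[1, 5, 532], [5, 4], [5, 4]]
`a.append([9, 6])` → a = [[1, 5, 532], [5, 4], [5, 4], [9, 6]]
`print(b[0])` → prints [1, 5, 532]
`print(len(b))` → prints 3
`print(c[0])` → prints [5, 4]

Answer:
[1, 5, 532]
3
[5, 4]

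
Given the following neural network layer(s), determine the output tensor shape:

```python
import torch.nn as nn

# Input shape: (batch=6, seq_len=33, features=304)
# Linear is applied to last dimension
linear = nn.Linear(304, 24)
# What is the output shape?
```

Input: (6, 33, 304) -> Output: (6, 33, 24)

Answer: (6, 33, 24)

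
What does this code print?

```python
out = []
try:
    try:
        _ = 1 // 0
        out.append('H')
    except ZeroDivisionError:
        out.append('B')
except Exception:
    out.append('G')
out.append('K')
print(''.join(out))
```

Execution trace: 'B' (inner except ZeroDivisionError) → 'K' (after the try/except). Output: BK

Answer: BK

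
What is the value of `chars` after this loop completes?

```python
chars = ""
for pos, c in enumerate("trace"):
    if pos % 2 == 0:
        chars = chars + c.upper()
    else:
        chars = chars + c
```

Uppercase even positions in 'trace'
`chars` takes the values: "" → "T" → "Tr" → "TrA" → "TrAc" → "TrAcE"

Answer: "TrAcE"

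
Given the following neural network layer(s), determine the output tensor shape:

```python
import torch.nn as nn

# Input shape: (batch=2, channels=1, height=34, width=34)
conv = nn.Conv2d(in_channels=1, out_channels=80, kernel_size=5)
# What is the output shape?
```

Input: (2, 1, 34, 34) -> Output: (2, 80, 30, 30)

Answer: (2, 80, 30, 30)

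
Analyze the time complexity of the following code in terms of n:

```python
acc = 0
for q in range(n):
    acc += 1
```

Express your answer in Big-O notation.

Each loop level contributes: n. Multiplying the contributions gives O(n).

Answer: O(n)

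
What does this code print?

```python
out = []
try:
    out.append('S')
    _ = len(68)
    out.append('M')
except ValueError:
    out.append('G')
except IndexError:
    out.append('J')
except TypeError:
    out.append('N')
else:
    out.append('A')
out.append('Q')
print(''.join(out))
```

Execution trace: 'S' (try body) → 'N' (except TypeError) → 'Q' (after the try/except). Output: SNQ

Answer: SNQ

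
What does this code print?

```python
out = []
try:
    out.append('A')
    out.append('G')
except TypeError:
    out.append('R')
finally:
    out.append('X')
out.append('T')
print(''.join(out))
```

Execution trace: 'A' (try body) → 'G' (try body, no exception) → 'X' (finally) → 'T' (after the try/except). Output: AGXT

Answer: AGXT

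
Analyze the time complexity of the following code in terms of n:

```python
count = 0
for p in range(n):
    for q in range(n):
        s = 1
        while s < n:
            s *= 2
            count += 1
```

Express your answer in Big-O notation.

Each loop level contributes: n × n × log n. Multiplying the contributions gives O(n^2 log n).

Answer: O(n^2 log n)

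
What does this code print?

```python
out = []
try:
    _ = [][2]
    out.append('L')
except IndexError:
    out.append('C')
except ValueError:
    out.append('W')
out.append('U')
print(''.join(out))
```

Execution trace: 'C' (except IndexError) → 'U' (after the try/except). Output: CU

Answer: CU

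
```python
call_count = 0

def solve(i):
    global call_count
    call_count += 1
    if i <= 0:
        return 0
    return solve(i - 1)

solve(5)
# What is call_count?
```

Linear recursion stepping by 1: 6 calls from i=5 down to ≤0.

Answer: 6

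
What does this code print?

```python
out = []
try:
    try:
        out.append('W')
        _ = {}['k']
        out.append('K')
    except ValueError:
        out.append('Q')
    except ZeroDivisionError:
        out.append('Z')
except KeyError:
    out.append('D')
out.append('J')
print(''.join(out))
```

Execution trace: 'W' (try body) → 'D' (outer except KeyError) → 'J' (after the try/except). Output: WDJ

Answer: WDJ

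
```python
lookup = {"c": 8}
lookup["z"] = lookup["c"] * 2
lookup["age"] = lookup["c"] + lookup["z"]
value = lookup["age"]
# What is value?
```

Trace:
`lookup = {"c": 8}` → lookup = {'c': 8}
`lookup["z"] = lookup["c"] * 2` → lookup = {'c': 8, 'z': 16}
`lookup["age"] = lookup["c"] + lookup["z"]` → lookup = {'c': 8, 'z': 16, 'age': 24}
`value = lookup["age"]` → value = 24
So value = 24

Answer: 24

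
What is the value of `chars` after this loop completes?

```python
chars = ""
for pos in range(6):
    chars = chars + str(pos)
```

Concatenate digits 0 to 5
`chars` takes the values: "" → "0" → "01" → "012" → "0123" → "01234" → "012345"

Answer: "012345"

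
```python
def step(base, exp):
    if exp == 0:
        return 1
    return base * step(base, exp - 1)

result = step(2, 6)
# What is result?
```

step(2, 6) = 2 * 2 * 2 * 2 * 2 * 2 = 64

Answer: 64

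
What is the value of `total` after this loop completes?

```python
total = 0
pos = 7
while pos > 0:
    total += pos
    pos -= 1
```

Sum 7 down to 1
`total` takes the values: 0 → 7 → 13 → 18 → 22 → 25 → 27 → 28

Answer: 28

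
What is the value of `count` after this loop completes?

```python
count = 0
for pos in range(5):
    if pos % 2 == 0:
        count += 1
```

Count numbers divisible by 2 in range(5)
`count` takes the values: 0 → 1 → 2 → 3

Answer: 3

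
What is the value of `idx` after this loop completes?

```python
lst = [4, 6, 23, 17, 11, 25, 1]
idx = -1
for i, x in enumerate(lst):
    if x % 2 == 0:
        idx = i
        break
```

First even number index in [4, 6, 23, 17, 11, 25, 1]
`idx` takes the values: -1 → 0

Answer: 0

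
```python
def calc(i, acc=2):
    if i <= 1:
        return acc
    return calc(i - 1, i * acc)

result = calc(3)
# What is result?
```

Accumulator trace (n, acc): (3, 2) -> (2, 6) -> (1, 12) -> return 12

Answer: 12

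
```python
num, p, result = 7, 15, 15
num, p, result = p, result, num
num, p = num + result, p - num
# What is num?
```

Trace:
`num, p, result = 7, 15, 15` → num = 7; p = 15; result = 15
`num, p, result = p, result, num` → num = 15; p = 15; result = 7
`num, p = num + result, p - num` → num = 22; p = 0
So num = 22

Answer: 22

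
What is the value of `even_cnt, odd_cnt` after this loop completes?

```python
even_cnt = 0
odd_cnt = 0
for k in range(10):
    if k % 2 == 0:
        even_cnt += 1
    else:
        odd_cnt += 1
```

Count evens and odds in range(10)
`even_cnt, odd_cnt` takes the values: (0, 0) → (1, 0) → (1, 1) → (2, 1) → (2, 2) → (3, 2) → (3, 3) → (4, 3) → (4, 4) → (5, 4) → (5, 5)

Answer: 5, 5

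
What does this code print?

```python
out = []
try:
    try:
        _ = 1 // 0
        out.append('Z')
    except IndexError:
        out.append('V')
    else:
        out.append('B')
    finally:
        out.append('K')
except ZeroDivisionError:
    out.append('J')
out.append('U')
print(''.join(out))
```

Execution trace: 'K' (finally) → 'J' (outer except ZeroDivisionError) → 'U' (after the try/except). Output: KJU

Answer: KJU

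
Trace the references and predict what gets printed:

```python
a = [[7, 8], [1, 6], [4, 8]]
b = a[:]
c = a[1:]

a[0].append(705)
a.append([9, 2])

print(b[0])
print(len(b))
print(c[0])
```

Key concept: slice with nested mutation.
Step by step:
`a = [[7, 8], [1, 6], [4, 8]]` → a = [[7, 8], [1, 6], [4, 8]]
`b = a[:]` → b = [[7, 8], [1, 6], [4, 8]]
`c = a[1:]` → c = [[1, 6], [4, 8]]
`a[0].append(705)` → a = [[7, 8, 705], [1, 6], [4, 8]]; b = [[7, 8, 705], [1, 6], [4, 8]]
`a.append([9, 2])` → a = [[7, 8, 705], [1, 6], [4, 8], [9, 2]]
`print(b[0])` → prints [7, 8, 705]
`print(len(b))` → prints 3
`print(c[0])` → prints [1, 6]

Answer:
[7, 8, 705]
3
[1, 6]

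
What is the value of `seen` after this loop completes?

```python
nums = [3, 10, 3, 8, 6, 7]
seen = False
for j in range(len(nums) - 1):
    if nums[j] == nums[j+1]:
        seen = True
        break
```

Check consecutive duplicates in [3, 10, 3, 8, 6, 7]
`seen` takes the values: False

Answer: False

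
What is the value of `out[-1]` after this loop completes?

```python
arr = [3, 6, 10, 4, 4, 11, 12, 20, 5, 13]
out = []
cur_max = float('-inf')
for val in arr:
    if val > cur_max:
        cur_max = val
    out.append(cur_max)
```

Running max ends at 20
`out` takes the values: [] → [3] → [3, 6] → [3, 6, 10] → [3, 6, 10, 10] → [3, 6, 10, 10, 10] → [3, 6, 10, 10, 10, 11] → [3, 6, 10, 10, 10, 11, 12] → [3, 6, 10, 10, 10, 11, 12, 20] → [3, 6, 10, 10, 10, 11, 12, 20, 20] → [3, 6, 10, 10, 10, 11, 12, 20, 20, 20]
So `out[-1]` = 20

Answer: 20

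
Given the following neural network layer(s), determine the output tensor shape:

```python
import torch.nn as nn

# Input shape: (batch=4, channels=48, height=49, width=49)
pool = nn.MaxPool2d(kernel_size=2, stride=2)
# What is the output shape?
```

Input: (4, 48, 49, 49) -> Output: (4, 48, 24, 24)

Answer: (4, 48, 24, 24)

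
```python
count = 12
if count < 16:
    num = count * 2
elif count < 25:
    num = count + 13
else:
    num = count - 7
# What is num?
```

Trace:
`count = 12` → count = 12
`if count < 16: ...` → count < 16 is True → num = 24
So num = 24

Answer: 24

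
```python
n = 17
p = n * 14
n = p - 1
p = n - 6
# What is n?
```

Trace:
`n = 17` → n = 17
`p = n * 14` → p = 238
`n = p - 1` → n = 237
`p = n - 6` → p = 231
So n = 237

Answer: 237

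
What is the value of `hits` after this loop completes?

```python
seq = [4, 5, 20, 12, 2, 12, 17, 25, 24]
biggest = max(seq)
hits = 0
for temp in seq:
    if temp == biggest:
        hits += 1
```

Count of max value 25 in [4, 5, 20, 12, 2, 12, 17, 25, 24]
`hits` takes the values: 0 → 1

Answer: 1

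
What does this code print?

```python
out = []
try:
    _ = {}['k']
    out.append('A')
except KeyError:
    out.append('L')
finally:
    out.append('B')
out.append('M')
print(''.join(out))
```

Execution trace: 'L' (except KeyError) → 'B' (finally) → 'M' (after the try/except). Output: LBM

Answer: LBM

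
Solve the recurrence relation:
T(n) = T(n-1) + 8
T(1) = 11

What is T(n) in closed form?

Unrolling: T(n) = T(1) + 8·(n-1) = 11 + 8(n-1) = 8n + 3.

Answer: T(n) = 8n + 3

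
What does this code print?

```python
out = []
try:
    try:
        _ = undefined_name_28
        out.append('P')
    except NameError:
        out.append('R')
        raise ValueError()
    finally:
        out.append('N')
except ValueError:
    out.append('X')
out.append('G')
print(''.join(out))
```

Execution trace: 'R' (inner except NameError) → 'N' (inner finally) → 'X' (outer except ValueError) → 'G' (after the try/except). Output: RNXG

Answer: RNXG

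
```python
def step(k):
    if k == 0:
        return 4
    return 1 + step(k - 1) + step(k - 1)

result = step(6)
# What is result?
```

step(k) = 1 + 2·step(k-1), step(0)=4. Closed form: (4+1)·2^6 - 1 = 319.

Answer: 319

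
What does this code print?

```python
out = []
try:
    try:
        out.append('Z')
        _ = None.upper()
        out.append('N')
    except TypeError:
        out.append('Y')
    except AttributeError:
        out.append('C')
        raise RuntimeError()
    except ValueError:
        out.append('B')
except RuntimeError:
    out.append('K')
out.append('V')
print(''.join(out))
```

Execution trace: 'Z' (inner try body) → 'C' (inner except AttributeError) → 'K' (outer except RuntimeError) → 'V' (after the try/except). Output: ZCKV

Answer: ZCKV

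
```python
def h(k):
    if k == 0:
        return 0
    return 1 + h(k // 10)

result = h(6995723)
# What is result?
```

Count of digits of 6995723: 7

Answer: 7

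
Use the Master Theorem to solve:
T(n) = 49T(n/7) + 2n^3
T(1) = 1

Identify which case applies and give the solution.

a=49, b=7, f(n)=2n^3. log_7(49) = 2. Since c=3 > 2 and the regularity condition holds (49(n/7)^3 = (49/7^3)n^3 with 49/7^3 < 1), Case 3 applies: T(n) = Θ(f(n)) = O(n^3).

Answer: O(n^3) - Case 3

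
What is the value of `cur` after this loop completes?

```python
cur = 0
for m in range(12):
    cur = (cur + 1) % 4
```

Increment mod 4, 12 times = 0
`cur` takes the values: 0 → 1 → 2 → 3 → 0 → 1 → 2 → 3 → 0 → 1 → 2 → 3 → 0

Answer: 0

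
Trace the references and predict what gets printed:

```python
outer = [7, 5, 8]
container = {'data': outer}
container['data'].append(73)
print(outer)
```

Key concept: dict holds reference to list.
Step by step:
`outer = [7, 5, 8]` → outer = [7, 5, 8]
`container = {'data': outer}` → container = {'data': [7, 5, 8]}
`container['data'].append(73)` → outer = [7, 5, 8, 73]; container = {'data': [7, 5, 8, 73]}
`print(outer)` → prints [7, 5, 8, 73]

Answer: [7, 5, 8, 73]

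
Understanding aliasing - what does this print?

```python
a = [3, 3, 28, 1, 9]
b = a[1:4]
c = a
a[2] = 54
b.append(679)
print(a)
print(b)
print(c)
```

Key concept: slice vs alias.
Step by step:
`a = [3, 3, 28, 1, 9]` → a = [3, 3, 28, 1, 9]
`b = a[1:4]` → b = [3, 28, 1]
`c = a` → c = [3, 3, 28, 1, 9] (same object as a)
`a[2] = 54` → a = [3, 3, 54, 1, 9] (same object as c); c = [3, 3, 54, 1, 9] (same object as a)
`b.append(679)` → b = [3, 28, 1, 679]
`print(a)` → prints [3, 3, 54, 1, 9]
`print(b)` → prints [3, 28, 1, 679]
`print(c)` → prints [3, 3, 54, 1, 9]

Answer:
[3, 3, 54, 1, 9]
[3, 28, 1, 679]
[3, 3, 54, 1, 9]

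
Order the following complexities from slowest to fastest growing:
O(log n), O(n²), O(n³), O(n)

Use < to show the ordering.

Ordered by growth rate: O(log n) < O(n) < O(n²) < O(n³)

Answer: O(log n) < O(n) < O(n²) < O(n³)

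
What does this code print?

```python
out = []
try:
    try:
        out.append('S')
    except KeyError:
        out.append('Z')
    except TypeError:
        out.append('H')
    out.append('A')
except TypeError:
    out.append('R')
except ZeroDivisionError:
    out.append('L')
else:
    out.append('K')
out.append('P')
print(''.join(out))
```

Execution trace: 'S' (inner try body, no exception) → 'A' (try body, no exception) → 'K' (else) → 'P' (after the try/except). Output: SAKP

Answer: SAKP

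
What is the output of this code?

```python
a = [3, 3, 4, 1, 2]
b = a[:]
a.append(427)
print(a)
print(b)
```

Key concept: slice [:] creates copy.
Step by step:
`a = [3, 3, 4, 1, 2]` → a = [3, 3, 4, 1, 2]
`b = a[:]` → b = [3, 3, 4, 1, 2]
`a.append(427)` → a = [3, 3, 4, 1, 2, 427]
`print(a)` → prints [3, 3, 4, 1, 2, 427]
`print(b)` → prints [3, 3, 4, 1, 2]

Answer:
[3, 3, 4, 1, 2, 427]
[3, 3, 4, 1, 2]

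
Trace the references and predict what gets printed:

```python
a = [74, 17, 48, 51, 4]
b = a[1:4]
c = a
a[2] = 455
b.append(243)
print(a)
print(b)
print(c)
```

Key concept: slice vs alias.
Step by step:
`a = [74, 17, 48, 51, 4]` → a = [74, 17, 48, 51, 4]
`b = a[1:4]` → b = [17, 48, 51]
`c = a` → c = [74, 17, 48, 51, 4] (same object as a)
`a[2] = 455` → a = [74, 17, 455, 51, 4] (same object as c); c = [74, 17, 455, 51, 4] (same object as a)
`b.append(243)` → b = [17, 48, 51, 243]
`print(a)` → prints [74, 17, 455, 51, 4]
`print(b)` → prints [17, 48, 51, 243]
`print(c)` → prints [74, 17, 455, 51, 4]

Answer:
[74, 17, 455, 51, 4]
[17, 48, 51, 243]
[74, 17, 455, 51, 4]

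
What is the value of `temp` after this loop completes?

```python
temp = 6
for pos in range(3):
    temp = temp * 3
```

Multiply by 3, 3 times: 6 * 3^3 = 162
`temp` takes the values: 6 → 18 → 54 → 162

Answer: 162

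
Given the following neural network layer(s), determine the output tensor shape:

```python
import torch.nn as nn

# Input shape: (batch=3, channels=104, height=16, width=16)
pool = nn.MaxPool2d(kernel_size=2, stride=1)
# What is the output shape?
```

Input: (3, 104, 16, 16) -> Output: (3, 104, 15, 15)

Answer: (3, 104, 15, 15)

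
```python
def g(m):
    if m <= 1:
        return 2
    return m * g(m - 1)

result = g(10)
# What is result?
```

g(10) = 10 * 9 * 8 * 7 * 6 * 5 * 4 * 3 * 2 * 2 = 7257600

Answer: 7257600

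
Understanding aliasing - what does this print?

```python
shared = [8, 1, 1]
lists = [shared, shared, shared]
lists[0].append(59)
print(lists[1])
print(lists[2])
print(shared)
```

Key concept: list of same reference.
Step by step:
`shared = [8, 1, 1]` → shared = [8, 1, 1]
`lists = [shared, shared, shared]` → lists = [[8, 1, 1], [8, 1, 1], [8, 1, 1]]
`lists[0].append(59)` → shared = [8, 1, 1, 59]; lists = [[8, 1, 1, 59], [8, 1, 1, 59], [8, 1, 1, 59]]
`print(lists[1])` → prints [8, 1, 1, 59]
`print(lists[2])` → prints [8, 1, 1, 59]
`print(shared)` → prints [8, 1, 1, 59]

Answer:
[8, 1, 1, 59]
[8, 1, 1, 59]
[8, 1, 1, 59]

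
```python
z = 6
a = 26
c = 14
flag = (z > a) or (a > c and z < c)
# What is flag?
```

Trace:
`z = 6` → z = 6
`a = 26` → a = 26
`c = 14` → c = 14
`flag = (z > a) or (a > c and z < c)` → flag = True
So flag = True

Answer: True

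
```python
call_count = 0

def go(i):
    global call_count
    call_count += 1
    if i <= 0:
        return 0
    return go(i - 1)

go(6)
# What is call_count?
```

Linear recursion stepping by 1: 7 calls from i=6 down to ≤0.

Answer: 7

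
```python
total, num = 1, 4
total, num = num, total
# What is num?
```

Trace:
`total, num = 1, 4` → total = 1; num = 4
`total, num = num, total` → total = 4; num = 1
So num = 1

Answer: 1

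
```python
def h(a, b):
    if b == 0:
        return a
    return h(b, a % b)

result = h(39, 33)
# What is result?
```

h(39, 33) -> h(33, 6) -> h(6, 3) -> h(3, 0) -> 3

Answer: 3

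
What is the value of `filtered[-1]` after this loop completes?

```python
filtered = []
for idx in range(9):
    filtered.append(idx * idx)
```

Last element of squares 0 to 8
`filtered` takes the values: [] → [0] → [0, 1] → [0, 1, 4] → [0, 1, 4, 9] → [0, 1, 4, 9, 16] → [0, 1, 4, 9, 16, 25] → [0, 1, 4, 9, 16, 25, 36] → [0, 1, 4, 9, 16, 25, 36, 49] → [0, 1, 4, 9, 16, 25, 36, 49, 64]
So `filtered[-1]` = 64

Answer: 64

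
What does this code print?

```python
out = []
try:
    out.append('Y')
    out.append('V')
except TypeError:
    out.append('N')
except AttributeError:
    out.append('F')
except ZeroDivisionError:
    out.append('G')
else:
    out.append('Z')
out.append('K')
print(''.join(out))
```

Execution trace: 'Y' (try body) → 'V' (try body, no exception) → 'Z' (else) → 'K' (after the try/except). Output: YVZK

Answer: YVZK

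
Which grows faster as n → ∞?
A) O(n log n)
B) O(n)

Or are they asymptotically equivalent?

O(n log n) vs O(n): Higher order terms dominate.

Answer: A) O(n log n) grows faster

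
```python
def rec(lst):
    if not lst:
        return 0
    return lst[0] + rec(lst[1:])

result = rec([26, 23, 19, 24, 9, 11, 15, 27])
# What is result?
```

26 + 23 + 19 + 24 + 9 + 11 + 15 + 27 + 0 = 154

Answer: 154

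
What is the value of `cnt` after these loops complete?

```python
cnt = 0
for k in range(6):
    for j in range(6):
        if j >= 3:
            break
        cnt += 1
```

Inner breaks at 3, outer runs 6 times
`cnt` takes the values: 0 → 1 → 2 → 3 → 4 → 5 → 6 → 7 → 8 → 9 → 10 → 11 → 12 → 13 → 14 → 15 → 16 → 17 → 18

Answer: 18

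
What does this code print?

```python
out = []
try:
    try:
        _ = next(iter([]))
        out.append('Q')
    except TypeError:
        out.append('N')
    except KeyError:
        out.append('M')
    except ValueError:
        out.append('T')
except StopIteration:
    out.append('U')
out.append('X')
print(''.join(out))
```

Execution trace: 'U' (outer except StopIteration) → 'X' (after the try/except). Output: UX

Answer: UX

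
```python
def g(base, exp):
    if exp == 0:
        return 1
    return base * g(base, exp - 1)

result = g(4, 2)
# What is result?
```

g(4, 2) = 4 * 4 = 16

Answer: 16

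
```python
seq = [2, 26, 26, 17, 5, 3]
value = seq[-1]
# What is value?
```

Trace:
`seq = [2, 26, 26, 17, 5, 3]` → seq = [2, 26, 26, 17, 5, 3]
`value = seq[-1]` → value = 3
So value = 3

Answer: 3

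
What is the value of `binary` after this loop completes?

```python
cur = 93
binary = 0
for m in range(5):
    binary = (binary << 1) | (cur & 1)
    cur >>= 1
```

Reverse lowest 5 bits of 93
`binary` takes the values: 0 → 1 → 2 → 5 → 11 → 23

Answer: 23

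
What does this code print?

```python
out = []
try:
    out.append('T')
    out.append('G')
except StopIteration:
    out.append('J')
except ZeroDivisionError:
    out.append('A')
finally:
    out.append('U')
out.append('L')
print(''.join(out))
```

Execution trace: 'T' (try body) → 'G' (try body, no exception) → 'U' (finally) → 'L' (after the try/except). Output: TGUL

Answer: TGUL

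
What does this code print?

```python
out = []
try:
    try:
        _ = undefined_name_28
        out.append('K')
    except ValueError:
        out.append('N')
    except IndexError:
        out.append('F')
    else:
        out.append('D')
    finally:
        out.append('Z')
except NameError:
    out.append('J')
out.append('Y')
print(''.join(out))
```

Execution trace: 'Z' (finally) → 'J' (outer except NameError) → 'Y' (after the try/except). Output: ZJY

Answer: ZJY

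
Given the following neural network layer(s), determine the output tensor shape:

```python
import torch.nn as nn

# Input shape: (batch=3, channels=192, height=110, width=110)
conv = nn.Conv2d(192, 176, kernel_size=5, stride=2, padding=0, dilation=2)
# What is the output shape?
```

Input: (3, 192, 110, 110) -> Output: (3, 176, 51, 51)

Answer: (3, 176, 51, 51)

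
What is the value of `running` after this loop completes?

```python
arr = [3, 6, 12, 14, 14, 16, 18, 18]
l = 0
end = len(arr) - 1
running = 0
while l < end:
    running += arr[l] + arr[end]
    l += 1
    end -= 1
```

Sum of pairs from ends
`running` takes the values: 0 → 21 → 45 → 73 → 101

Answer: 101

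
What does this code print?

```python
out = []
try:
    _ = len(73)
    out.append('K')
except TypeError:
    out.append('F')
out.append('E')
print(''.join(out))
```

Execution trace: 'F' (except TypeError) → 'E' (after the try/except). Output: FE

Answer: FE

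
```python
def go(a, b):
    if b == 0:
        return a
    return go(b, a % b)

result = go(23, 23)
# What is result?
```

go(23, 23) -> go(23, 0) -> 23

Answer: 23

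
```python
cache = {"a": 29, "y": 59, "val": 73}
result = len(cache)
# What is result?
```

Trace:
`cache = {"a": 29, "y": 59, "val": 73}` → cache = {'a': 29, 'y': 59, 'val': 73}
`result = len(cache)` → result = 3
So result = 3

Answer: 3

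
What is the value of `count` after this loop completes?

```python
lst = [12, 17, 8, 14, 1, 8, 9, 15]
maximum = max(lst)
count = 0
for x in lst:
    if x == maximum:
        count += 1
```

Count of max value 17 in [12, 17, 8, 14, 1, 8, 9, 15]
`count` takes the values: 0 → 1

Answer: 1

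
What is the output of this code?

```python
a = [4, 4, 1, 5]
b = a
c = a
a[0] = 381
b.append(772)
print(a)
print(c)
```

Key concept: multiple aliases.
Step by step:
`a = [4, 4, 1, 5]` → a = [4, 4, 1, 5]
`b = a` → b = [4, 4, 1, 5] (same object as a)
`c = a` → c = [4, 4, 1, 5] (same object as a, b)
`a[0] = 381` → a = [381, 4, 1, 5] (same object as b, c); b = [381, 4, 1, 5] (same object as a, c); c = [381, 4, 1, 5] (same object as a, b)
`b.append(772)` → a = [381, 4, 1, 5, 772] (same object as b, c); b = [381, 4, 1, 5, 772] (same object as a, c); c = [381, 4, 1, 5, 772] (same object as a, b)
`print(a)` → prints [381, 4, 1, 5, 772]
`print(c)` → prints [381, 4, 1, 5, 772]

Answer:
[381, 4, 1, 5, 772]
[381, 4, 1, 5, 772]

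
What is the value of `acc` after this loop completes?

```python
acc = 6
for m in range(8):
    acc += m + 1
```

Start at 6, add 1 to 8 = 42
`acc` takes the values: 6 → 7 → 9 → 12 → 16 → 21 → 27 → 34 → 42

Answer: 42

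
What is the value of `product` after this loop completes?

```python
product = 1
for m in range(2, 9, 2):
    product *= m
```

Product of even numbers 2 to 8
`product` takes the values: 1 → 2 → 8 → 48 → 384

Answer: 384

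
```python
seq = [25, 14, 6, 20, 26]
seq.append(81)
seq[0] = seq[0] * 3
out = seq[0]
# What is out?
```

Trace:
`seq = [25, 14, 6, 20, 26]` → seq = [25, 14, 6, 20, 26]
`seq.append(81)` → seq = [25, 14, 6, 20, 26, 81]
`seq[0] = seq[0] * 3` → seq = [75, 14, 6, 20, 26, 81]
`out = seq[0]` → out = 75
So out = 75

Answer: 75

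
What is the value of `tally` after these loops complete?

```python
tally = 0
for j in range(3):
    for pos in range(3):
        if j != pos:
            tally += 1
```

3² - 3 (exclude diagonal)
`tally` takes the values: 0 → 1 → 2 → 3 → 4 → 5 → 6

Answer: 6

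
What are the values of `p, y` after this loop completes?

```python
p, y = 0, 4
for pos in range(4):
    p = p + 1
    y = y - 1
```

p goes 0→4, y goes 4→0
`p, y` takes the values: (0, 4) → (1, 4) → (1, 3) → (2, 3) → (2, 2) → (3, 2) → (3, 1) → (4, 1) → (4, 0)

Answer: 4, 0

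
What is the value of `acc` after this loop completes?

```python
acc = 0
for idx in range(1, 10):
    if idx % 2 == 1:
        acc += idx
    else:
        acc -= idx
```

Add odd, subtract even
`acc` takes the values: 0 → 1 → -1 → 2 → -2 → 3 → -3 → 4 → -4 → 5

Answer: 5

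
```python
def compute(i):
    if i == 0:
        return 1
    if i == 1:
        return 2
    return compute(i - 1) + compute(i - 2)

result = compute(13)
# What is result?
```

Build up from base cases: compute(0)=1, compute(1)=2, compute(2)=3, compute(3)=5, compute(4)=8, compute(5)=13, compute(6)=21, ..., compute(13)=610

Answer: 610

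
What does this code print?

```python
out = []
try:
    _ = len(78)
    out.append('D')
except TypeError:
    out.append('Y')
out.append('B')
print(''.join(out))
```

Execution trace: 'Y' (except TypeError) → 'B' (after the try/except). Output: YB

Answer: YB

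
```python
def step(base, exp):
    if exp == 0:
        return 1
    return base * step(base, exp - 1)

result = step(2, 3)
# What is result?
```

step(2, 3) = 2 * 2 * 2 = 8

Answer: 8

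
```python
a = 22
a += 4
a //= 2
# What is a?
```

Trace:
`a = 22` → a = 22
`a += 4` → a = 26
`a //= 2` → a = 13
So a = 13

Answer: 13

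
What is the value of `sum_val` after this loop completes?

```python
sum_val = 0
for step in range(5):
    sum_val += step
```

Sum of 0 to 4 = 10
`sum_val` takes the values: 0 → 1 → 3 → 6 → 10

Answer: 10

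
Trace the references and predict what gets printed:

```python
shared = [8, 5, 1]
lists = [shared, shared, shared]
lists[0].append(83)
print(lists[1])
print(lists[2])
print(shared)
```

Key concept: list of same reference.
Step by step:
`shared = [8, 5, 1]` → shared = [8, 5, 1]
`lists = [shared, shared, shared]` → lists = [[8, 5, 1], [8, 5, 1], [8, 5, 1]]
`lists[0].append(83)` → shared = [8, 5, 1, 83]; lists = [[8, 5, 1, 83], [8, 5, 1, 83], [8, 5, 1, 83]]
`print(lists[1])` → prints [8, 5, 1, 83]
`print(lists[2])` → prints [8, 5, 1, 83]
`print(shared)` → prints [8, 5, 1, 83]

Answer:
[8, 5, 1, 83]
[8, 5, 1, 83]
[8, 5, 1, 83]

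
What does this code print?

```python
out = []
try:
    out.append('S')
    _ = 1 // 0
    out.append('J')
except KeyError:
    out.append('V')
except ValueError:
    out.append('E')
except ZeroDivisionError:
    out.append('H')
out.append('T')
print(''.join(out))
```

Execution trace: 'S' (try body) → 'H' (except ZeroDivisionError) → 'T' (after the try/except). Output: SHT

Answer: SHT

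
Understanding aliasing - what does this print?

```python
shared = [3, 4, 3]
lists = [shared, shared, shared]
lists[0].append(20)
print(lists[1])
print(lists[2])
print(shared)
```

Key concept: list of same reference.
Step by step:
`shared = [3, 4, 3]` → shared = [3, 4, 3]
`lists = [shared, shared, shared]` → lists = [[3, 4, 3], [3, 4, 3], [3, 4, 3]]
`lists[0].append(20)` → shared = [3, 4, 3, 20]; lists = [[3, 4, 3, 20], [3, 4, 3, 20], [3, 4, 3, 20]]
`print(lists[1])` → prints [3, 4, 3, 20]
`print(lists[2])` → prints [3, 4, 3, 20]
`print(shared)` → prints [3, 4, 3, 20]

Answer:
[3, 4, 3, 20]
[3, 4, 3, 20]
[3, 4, 3, 20]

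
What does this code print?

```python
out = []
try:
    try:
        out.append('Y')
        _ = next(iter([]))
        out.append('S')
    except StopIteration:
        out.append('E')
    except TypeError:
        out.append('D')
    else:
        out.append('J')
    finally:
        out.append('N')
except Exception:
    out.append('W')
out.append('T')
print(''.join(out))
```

Execution trace: 'Y' (inner try body) → 'E' (inner except StopIteration) → 'N' (inner finally) → 'T' (after the try/except). Output: YENT

Answer: YENT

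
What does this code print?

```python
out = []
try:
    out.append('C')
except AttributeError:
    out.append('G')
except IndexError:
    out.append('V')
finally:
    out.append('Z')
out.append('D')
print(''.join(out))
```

Execution trace: 'C' (try body, no exception) → 'Z' (finally) → 'D' (after the try/except). Output: CZD

Answer: CZD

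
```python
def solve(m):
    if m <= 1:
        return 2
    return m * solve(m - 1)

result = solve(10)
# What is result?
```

solve(10) = 10 * 9 * 8 * 7 * 6 * 5 * 4 * 3 * 2 * 2 = 7257600

Answer: 7257600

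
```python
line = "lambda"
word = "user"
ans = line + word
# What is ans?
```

Trace:
`line = "lambda"` → line = 'lambda'
`word = "user"` → word = 'user'
`ans = line + word` → ans = 'lambdauser'
So ans = 'lambdauser'

Answer: 'lambdauser'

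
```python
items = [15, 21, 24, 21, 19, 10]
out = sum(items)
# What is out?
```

Trace:
`items = [15, 21, 24, 21, 19, 10]` → items = [15, 21, 24, 21, 19, 10]
`out = sum(items)` → out = 110
So out = 110

Answer: 110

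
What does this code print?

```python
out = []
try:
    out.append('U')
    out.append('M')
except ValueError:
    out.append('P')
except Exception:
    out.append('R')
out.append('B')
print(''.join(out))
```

Execution trace: 'U' (try body) → 'M' (try body, no exception) → 'B' (after the try/except). Output: UMB

Answer: UMB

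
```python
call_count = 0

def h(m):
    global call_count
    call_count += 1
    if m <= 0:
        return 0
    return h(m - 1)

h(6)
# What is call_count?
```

Linear recursion stepping by 1: 7 calls from m=6 down to ≤0.

Answer: 7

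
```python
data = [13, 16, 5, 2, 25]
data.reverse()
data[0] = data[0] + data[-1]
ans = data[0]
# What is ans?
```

Trace:
`data = [13, 16, 5, 2, 25]` → data = [13, 16, 5, 2, 25]
`data.reverse()` → data = [25, 2, 5, 16, 13]
`data[0] = data[0] + data[-1]` → data = [38, 2, 5, 16, 13]
`ans = data[0]` → ans = 38
So ans = 38

Answer: 38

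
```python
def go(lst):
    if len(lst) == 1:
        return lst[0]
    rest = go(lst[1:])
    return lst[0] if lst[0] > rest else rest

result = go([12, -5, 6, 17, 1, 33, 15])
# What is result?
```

Recursive max over [12, -5, 6, 17, 1, 33, 15] = 33

Answer: 33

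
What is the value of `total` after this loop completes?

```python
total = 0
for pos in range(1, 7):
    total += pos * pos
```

Sum of squares 1² to 6² = 91
`total` takes the values: 0 → 1 → 5 → 14 → 30 → 55 → 91

Answer: 91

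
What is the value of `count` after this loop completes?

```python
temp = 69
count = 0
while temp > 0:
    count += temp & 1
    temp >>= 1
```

Count set bits in 69 (binary: 0b1000101)
`count` takes the values: 0 → 1 → 2 → 3

Answer: 3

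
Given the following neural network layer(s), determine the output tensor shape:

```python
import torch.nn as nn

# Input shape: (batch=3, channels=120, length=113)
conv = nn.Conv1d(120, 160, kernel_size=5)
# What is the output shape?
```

Input: (3, 120, 113) -> Output: (3, 160, 109)

Answer: (3, 160, 109)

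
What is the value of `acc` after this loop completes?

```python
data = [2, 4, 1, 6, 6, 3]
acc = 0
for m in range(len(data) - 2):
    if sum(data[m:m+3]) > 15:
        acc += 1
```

Count windows with sum > 15
`acc` takes the values: 0

Answer: 0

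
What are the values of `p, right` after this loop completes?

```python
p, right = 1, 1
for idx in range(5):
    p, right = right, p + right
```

Fibonacci: after 5 iterations
`p, right` takes the values: (1, 1) → (1, 2) → (2, 3) → (3, 5) → (5, 8) → (8, 13)

Answer: 8, 13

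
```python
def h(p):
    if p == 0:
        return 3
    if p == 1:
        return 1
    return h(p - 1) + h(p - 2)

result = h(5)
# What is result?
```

Build up from base cases: h(0)=3, h(1)=1, h(2)=4, h(3)=5, h(4)=9, h(5)=14

Answer: 14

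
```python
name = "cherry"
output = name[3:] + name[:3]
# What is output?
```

Trace:
`name = "cherry"` → name = 'cherry'
`output = name[3:] + name[:3]` → output = 'rryche'
So output = 'rryche'

Answer: 'rryche'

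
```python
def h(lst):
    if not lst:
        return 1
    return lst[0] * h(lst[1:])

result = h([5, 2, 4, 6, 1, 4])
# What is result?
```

Product over [5, 2, 4, 6, 1, 4] = 5 * 2 * 4 * 6 * 1 * 4 = 960

Answer: 960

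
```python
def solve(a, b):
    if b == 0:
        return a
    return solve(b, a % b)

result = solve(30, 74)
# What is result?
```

solve(30, 74) -> solve(74, 30) -> solve(30, 14) -> solve(14, 2) -> solve(2, 0) -> 2

Answer: 2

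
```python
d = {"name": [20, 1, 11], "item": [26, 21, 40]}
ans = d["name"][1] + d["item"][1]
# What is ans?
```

Trace:
`d = {"name": [20, 1, 11], "item": [26, 21, 40]}` → d = {'name': [20, 1, 11], 'item': [26, 21, 40]}
`ans = d["name"][1] + d["item"][1]` → ans = 22
So ans = 22

Answer: 22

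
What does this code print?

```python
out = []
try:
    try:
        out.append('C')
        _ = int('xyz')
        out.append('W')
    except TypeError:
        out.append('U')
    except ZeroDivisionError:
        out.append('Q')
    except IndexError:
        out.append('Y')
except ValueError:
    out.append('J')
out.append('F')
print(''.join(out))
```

Execution trace: 'C' (try body) → 'J' (outer except ValueError) → 'F' (after the try/except). Output: CJF

Answer: CJF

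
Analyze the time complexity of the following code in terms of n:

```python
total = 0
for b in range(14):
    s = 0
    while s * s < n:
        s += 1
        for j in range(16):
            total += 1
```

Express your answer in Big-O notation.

Each loop level contributes: 1 × √n × 1. Multiplying the contributions gives O(√n).

Answer: O(√n)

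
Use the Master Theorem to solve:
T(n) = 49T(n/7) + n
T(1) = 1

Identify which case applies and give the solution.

a=49, b=7, f(n)=n. log_7(49) = 2. Since c=1 < 2, Case 1 applies: T(n) = Θ(n^log_b(a)) = O(n^2).

Answer: O(n^2) - Case 1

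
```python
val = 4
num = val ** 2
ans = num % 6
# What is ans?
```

Trace:
`val = 4` → val = 4
`num = val ** 2` → num = 16
`ans = num % 6` → ans = 4
So ans = 4

Answer: 4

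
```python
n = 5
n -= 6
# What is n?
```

Trace:
`n = 5` → n = 5
`n -= 6` → n = -1
So n = -1

Answer: -1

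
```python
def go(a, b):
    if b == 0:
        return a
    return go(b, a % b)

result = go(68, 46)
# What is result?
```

go(68, 46) -> go(46, 22) -> go(22, 2) -> go(2, 0) -> 2

Answer: 2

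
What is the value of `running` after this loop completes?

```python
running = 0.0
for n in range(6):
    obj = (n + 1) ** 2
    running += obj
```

Sum of squared losses 1² + 2² + ... + 6²
`running` takes the values: 0.0 → 1.0 → 5.0 → 14.0 → 30.0 → 55.0 → 91.0

Answer: 91.0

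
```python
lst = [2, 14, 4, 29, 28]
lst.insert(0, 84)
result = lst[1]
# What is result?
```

Trace:
`lst = [2, 14, 4, 29, 28]` → lst = [2, 14, 4, 29, 28]
`lst.insert(0, 84)` → lst = [84, 2, 14, 4, 29, 28]
`result = lst[1]` → result = 2
So result = 2

Answer: 2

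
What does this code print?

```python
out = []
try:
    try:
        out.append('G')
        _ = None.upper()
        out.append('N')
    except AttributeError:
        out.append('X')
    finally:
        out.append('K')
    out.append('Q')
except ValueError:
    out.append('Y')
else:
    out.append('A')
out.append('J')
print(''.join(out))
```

Execution trace: 'G' (inner try body) → 'X' (inner except AttributeError) → 'K' (inner finally) → 'Q' (try body, no exception) → 'A' (else) → 'J' (after the try/except). Output: GXKQAJ

Answer: GXKQAJ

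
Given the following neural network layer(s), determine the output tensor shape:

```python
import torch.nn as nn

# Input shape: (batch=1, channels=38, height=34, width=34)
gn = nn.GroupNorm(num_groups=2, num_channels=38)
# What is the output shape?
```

Input: (1, 38, 34, 34) -> Output: (1, 38, 34, 34)

Answer: (1, 38, 34, 34)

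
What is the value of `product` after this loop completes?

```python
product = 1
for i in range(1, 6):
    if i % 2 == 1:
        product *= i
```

Product of odd numbers 1 to 5
`product` takes the values: 1 → 3 → 15

Answer: 15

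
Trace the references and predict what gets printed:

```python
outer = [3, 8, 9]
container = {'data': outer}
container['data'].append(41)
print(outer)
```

Key concept: dict holds reference to list.
Step by step:
`outer = [3, 8, 9]` → outer = [3, 8, 9]
`container = {'data': outer}` → container = {'data': [3, 8, 9]}
`container['data'].append(41)` → outer = [3, 8, 9, 41]; container = {'data': [3, 8, 9, 41]}
`print(outer)` → prints [3, 8, 9, 41]

Answer: [3, 8, 9, 41]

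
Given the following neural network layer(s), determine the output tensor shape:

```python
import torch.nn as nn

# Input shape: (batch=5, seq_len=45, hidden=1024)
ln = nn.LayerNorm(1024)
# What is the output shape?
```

Input: (5, 45, 1024) -> Output: (5, 45, 1024)

Answer: (5, 45, 1024)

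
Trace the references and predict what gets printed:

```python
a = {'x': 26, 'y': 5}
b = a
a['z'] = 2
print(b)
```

Key concept: dict aliasing.
Step by step:
`a = {'x': 26, 'y': 5}` → a = {'x': 26, 'y': 5}
`b = a` → b = {'x': 26, 'y': 5} (same object as a)
`a['z'] = 2` → a = {'x': 26, 'y': 5, 'z': 2} (same object as b); b = {'x': 26, 'y': 5, 'z': 2} (same object as a)
`print(b)` → prints {'x': 26, 'y': 5, 'z': 2}

Answer: {'x': 26, 'y': 5, 'z': 2}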